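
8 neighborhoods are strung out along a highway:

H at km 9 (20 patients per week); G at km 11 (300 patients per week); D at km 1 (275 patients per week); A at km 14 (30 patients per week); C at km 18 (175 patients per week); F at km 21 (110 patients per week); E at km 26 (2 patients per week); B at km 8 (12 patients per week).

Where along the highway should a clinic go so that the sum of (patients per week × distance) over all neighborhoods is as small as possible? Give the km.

x = 11

For a sum of weighted absolute distances on a line, the optimum is the weighted median (not the mean). Total weight W = 924; half-weight = 462.
Sort by position and accumulate weight:
  km 1 (D, w=275) → cum 275
  km 8 (B, w=12) → cum 287
  km 9 (H, w=20) → cum 307
  km 11 (G, w=300) → cum 607  ≥ 462 → median here
  km 14 (A, w=30) → cum 637
  km 18 (C, w=175) → cum 812
  km 21 (F, w=110) → cum 922
  km 26 (E, w=2) → cum 924
Optimal location: km 11.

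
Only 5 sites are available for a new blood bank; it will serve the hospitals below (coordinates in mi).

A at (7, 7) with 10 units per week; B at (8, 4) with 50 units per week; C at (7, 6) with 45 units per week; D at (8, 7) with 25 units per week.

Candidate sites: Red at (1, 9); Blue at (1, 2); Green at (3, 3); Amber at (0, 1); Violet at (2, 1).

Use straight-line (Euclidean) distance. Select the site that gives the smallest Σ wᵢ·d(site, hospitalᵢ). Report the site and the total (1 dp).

Total weighted distance at each candidate:
  Red (1, 9): total = 977.2
  Blue (1, 2): total = 981.7
  Green (3, 3): total = 696.6
  Amber (0, 1): total = 1156.5
  Violet (2, 1): total = 943.8
Minimum is at Green with total 696.6 mi.

Green, total 696.6 mi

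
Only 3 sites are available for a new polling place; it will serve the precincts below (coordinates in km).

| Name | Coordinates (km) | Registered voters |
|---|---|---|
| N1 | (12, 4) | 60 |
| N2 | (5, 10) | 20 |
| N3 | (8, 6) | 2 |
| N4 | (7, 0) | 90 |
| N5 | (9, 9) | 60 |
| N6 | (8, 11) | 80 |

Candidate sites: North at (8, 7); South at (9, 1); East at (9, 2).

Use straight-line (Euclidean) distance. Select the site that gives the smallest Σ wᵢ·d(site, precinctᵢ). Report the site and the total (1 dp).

North, total 1477.4 km

Total weighted distance at each candidate:
  North (8, 7): total = 1477.4
  South (9, 1): total = 1947.0
  East (9, 2): total = 1802.5
Minimum is at North with total 1477.4 km.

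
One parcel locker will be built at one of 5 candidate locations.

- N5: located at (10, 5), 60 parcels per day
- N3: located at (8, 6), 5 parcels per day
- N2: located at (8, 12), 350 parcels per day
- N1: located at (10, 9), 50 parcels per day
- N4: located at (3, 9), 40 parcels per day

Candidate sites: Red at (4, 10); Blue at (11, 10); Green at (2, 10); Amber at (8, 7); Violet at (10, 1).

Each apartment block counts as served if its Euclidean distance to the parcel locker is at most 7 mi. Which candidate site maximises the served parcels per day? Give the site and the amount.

Amber, covering 505

Coverage radius r = 7 mi; a point is covered iff (Δx)²+(Δy)² ≤ 7² = 49.
  Red (4, 10): covers {N3, N2, N1, N4} → 445
  Blue (11, 10): covers {N5, N3, N2, N1} → 465
  Green (2, 10): covers {N2, N4} → 390
  Amber (8, 7): covers {N5, N3, N2, N1, N4} → 505
  Violet (10, 1): covers {N5, N3} → 65
Maximum coverage at Amber: 505 parcels per day.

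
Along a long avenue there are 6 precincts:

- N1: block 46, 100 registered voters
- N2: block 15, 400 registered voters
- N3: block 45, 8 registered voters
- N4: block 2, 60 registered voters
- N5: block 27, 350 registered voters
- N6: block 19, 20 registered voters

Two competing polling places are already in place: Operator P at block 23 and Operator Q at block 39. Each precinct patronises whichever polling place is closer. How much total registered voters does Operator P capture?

The indifferent point is the midpoint (23+39)/2 = 31; precincts left of it (closer to Operator P at 23) go to Operator P, those right go to Operator Q.
  N4 at 2 (w=60) → Operator P
  N2 at 15 (w=400) → Operator P
  N6 at 19 (w=20) → Operator P
  N5 at 27 (w=350) → Operator P
  N3 at 45 (w=8) → Operator Q
  N1 at 46 (w=100) → Operator Q
Operator P captures 830; Operator Q captures 108.

830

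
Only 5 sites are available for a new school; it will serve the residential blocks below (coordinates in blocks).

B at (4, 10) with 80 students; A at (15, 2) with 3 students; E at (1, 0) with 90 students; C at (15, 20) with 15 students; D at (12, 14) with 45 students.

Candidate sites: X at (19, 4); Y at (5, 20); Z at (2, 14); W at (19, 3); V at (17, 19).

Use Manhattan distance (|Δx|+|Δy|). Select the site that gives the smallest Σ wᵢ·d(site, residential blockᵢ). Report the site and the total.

Z, total 2640 blocks

Total weighted distance at each candidate:
  X (19, 4): total = 4743
  Y (5, 20): total = 3859
  Z (2, 14): total = 2640
  W (19, 3): total = 4790
  V (17, 19): total = 5462
Minimum is at Z with total 2640 blocks.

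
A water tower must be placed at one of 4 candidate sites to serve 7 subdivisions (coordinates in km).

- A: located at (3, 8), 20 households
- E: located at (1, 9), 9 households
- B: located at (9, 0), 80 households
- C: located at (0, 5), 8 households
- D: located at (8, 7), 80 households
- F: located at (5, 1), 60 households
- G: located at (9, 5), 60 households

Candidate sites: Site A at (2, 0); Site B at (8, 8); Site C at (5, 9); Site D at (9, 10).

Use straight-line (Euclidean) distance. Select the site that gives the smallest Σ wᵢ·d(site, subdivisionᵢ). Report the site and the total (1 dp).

Site B, total 1603.7 km

Total weighted distance at each candidate:
  Site A (2, 0): total = 2289.3
  Site B (8, 8): total = 1603.7
  Site C (5, 9): total = 2027.7
  Site D (9, 10): total = 2225.3
Minimum is at Site B with total 1603.7 km.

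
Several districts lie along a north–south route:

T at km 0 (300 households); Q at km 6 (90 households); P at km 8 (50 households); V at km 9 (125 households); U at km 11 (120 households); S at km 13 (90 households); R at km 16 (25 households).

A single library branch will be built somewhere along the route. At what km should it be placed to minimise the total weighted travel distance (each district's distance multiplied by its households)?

x = 8

For a sum of weighted absolute distances on a line, the optimum is the weighted median (not the mean). Total weight W = 800; half-weight = 400.
Sort by position and accumulate weight:
  km 0 (T, w=300) → cum 300
  km 6 (Q, w=90) → cum 390
  km 8 (P, w=50) → cum 440  ≥ 400 → median here
  km 9 (V, w=125) → cum 565
  km 11 (U, w=120) → cum 685
  km 13 (S, w=90) → cum 775
  km 16 (R, w=25) → cum 800
Optimal location: km 8.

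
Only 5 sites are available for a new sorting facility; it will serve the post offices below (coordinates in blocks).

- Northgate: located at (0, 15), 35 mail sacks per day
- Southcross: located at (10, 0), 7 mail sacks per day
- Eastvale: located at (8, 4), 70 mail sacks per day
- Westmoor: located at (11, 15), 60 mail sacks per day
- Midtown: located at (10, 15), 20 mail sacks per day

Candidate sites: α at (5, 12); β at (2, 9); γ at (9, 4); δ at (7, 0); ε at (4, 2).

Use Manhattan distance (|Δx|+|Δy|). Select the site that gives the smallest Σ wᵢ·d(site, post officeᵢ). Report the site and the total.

γ, total 1825 blocks

Total weighted distance at each candidate:
  α (5, 12): total = 1869
  β (2, 9): total = 2349
  γ (9, 4): total = 1825
  δ (7, 0): total = 2641
  ε (4, 2): total = 2651
Minimum is at γ with total 1825 blocks.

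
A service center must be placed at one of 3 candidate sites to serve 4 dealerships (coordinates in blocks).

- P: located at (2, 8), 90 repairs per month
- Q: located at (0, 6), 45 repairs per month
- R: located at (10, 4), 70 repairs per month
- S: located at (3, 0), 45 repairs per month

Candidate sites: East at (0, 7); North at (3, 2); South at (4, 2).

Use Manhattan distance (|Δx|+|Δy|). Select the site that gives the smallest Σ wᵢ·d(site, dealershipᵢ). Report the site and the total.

North, total 1665 blocks

Total weighted distance at each candidate:
  East (0, 7): total = 1675
  North (3, 2): total = 1665
  South (4, 2): total = 1775
Minimum is at North with total 1665 blocks.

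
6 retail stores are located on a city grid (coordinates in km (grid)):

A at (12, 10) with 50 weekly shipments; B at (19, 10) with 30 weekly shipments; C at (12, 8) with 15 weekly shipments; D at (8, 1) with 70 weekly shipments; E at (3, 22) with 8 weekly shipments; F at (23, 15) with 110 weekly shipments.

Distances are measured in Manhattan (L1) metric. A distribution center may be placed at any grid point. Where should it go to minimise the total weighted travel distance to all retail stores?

Manhattan distance separates: Σwᵢ(|x−xᵢ|+|y−yᵢ|) = Σwᵢ|x−xᵢ| + Σwᵢ|y−yᵢ|, so x and y are optimised independently as 1-D weighted medians.
Total weight W = 283; half = 141.5.
x-coordinate, sorted with cumulative weight:
  x=3 (E, w=8) cum 8
  x=8 (D, w=70) cum 78
  x=12 (A, w=50) cum 128
  x=12 (C, w=15) cum 143  ← median
  x=19 (B, w=30) cum 173
  x=23 (F, w=110) cum 283
⇒ x* = 12
y-coordinate, sorted with cumulative weight:
  y=1 (D, w=70) cum 70
  y=8 (C, w=15) cum 85
  y=10 (A, w=50) cum 135
  y=10 (B, w=30) cum 165  ← median
  y=15 (F, w=110) cum 275
  y=22 (E, w=8) cum 283
⇒ y* = 10

(12, 10)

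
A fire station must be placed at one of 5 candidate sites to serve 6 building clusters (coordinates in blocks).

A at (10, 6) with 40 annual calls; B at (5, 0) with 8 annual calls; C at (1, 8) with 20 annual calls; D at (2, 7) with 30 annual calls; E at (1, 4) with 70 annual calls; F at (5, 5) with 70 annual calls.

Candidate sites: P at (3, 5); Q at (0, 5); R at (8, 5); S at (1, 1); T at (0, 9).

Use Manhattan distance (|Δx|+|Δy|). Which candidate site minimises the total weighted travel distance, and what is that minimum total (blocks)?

P, total 916 blocks

Total weighted distance at each candidate:
  P (3, 5): total = 916
  Q (0, 5): total = 1210
  R (8, 5): total = 1394
  S (1, 1): total = 1720
  T (0, 9): total = 1842
Minimum is at P with total 916 blocks.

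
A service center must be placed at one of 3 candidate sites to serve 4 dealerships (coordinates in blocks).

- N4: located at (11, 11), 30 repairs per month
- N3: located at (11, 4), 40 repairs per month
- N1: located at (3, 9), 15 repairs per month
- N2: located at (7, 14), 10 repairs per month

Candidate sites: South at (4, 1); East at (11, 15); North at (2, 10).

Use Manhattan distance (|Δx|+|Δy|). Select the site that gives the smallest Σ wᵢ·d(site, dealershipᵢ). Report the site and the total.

East, total 820 blocks

Total weighted distance at each candidate:
  South (4, 1): total = 1205
  East (11, 15): total = 820
  North (2, 10): total = 1020
Minimum is at East with total 820 blocks.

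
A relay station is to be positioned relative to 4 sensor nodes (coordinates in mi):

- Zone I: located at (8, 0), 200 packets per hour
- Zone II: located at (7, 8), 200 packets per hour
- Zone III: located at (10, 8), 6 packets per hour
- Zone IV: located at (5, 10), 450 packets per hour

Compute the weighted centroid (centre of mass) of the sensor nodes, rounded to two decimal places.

(6.20, 7.18)

The minimiser of Σwᵢ‖p−pᵢ‖² is the weighted centroid p* = (Σwᵢpᵢ)/(Σwᵢ).
Σwᵢ = 856.
Σwᵢxᵢ = 200·8 + 200·7 + 6·10 + 450·5 = 5310.
Σwᵢyᵢ = 200·0 + 200·8 + 6·8 + 450·10 = 6148.
x* = 5310/856 = 6.20, y* = 6148/856 = 7.18.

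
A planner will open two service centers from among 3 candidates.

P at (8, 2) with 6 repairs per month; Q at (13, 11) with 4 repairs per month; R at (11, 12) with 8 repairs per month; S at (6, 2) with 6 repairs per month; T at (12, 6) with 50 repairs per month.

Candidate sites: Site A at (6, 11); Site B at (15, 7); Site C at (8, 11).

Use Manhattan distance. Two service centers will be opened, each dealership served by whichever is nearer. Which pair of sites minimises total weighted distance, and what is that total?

Evaluate every pair (each demand assigned to the nearer of the two):
  {Site B, Site C}: total = 372
  {Site A, Site B}: total = 392
  {Site A, Site C}: total = 610
Best pair: {Site B, Site C} with total 372.

{Site B, Site C}, total 372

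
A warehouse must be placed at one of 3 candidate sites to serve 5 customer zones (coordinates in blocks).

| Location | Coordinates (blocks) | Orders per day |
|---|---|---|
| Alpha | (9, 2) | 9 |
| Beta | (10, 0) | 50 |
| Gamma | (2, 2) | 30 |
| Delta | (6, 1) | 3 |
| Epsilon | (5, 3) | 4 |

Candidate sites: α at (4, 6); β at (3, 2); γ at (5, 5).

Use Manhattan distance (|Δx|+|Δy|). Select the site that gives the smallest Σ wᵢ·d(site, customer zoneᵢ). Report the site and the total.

Total weighted distance at each candidate:
  α (4, 6): total = 898
  β (3, 2): total = 558
  γ (5, 5): total = 766
Minimum is at β with total 558 blocks.

β, total 558 blocks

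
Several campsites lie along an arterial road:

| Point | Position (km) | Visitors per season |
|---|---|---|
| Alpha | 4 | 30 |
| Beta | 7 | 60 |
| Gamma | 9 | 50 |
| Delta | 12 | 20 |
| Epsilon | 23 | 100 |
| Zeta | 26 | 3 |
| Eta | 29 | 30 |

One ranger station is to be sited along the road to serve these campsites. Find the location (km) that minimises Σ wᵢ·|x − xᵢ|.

x = 12

For a sum of weighted absolute distances on a line, the optimum is the weighted median (not the mean). Total weight W = 293; half-weight = 146.5.
Sort by position and accumulate weight:
  km 4 (Alpha, w=30) → cum 30
  km 7 (Beta, w=60) → cum 90
  km 9 (Gamma, w=50) → cum 140
  km 12 (Delta, w=20) → cum 160  ≥ 146.5 → median here
  km 23 (Epsilon, w=100) → cum 260
  km 26 (Zeta, w=3) → cum 263
  km 29 (Eta, w=30) → cum 293
Optimal location: km 12.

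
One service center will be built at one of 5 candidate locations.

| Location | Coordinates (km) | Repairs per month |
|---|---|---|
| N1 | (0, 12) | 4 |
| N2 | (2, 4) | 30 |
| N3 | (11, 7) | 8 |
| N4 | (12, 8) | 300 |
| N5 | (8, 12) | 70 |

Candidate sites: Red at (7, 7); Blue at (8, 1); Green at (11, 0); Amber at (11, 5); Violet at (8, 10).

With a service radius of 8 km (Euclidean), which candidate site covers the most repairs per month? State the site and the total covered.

Red, covering 408

Coverage radius r = 8 km; a point is covered iff (Δx)²+(Δy)² ≤ 8² = 64.
  Red (7, 7): covers {N2, N3, N4, N5} → 408
  Blue (8, 1): covers {N2, N3} → 38
  Green (11, 0): covers {N3} → 8
  Amber (11, 5): covers {N3, N4, N5} → 378
  Violet (8, 10): covers {N3, N4, N5} → 378
Maximum coverage at Red: 408 repairs per month.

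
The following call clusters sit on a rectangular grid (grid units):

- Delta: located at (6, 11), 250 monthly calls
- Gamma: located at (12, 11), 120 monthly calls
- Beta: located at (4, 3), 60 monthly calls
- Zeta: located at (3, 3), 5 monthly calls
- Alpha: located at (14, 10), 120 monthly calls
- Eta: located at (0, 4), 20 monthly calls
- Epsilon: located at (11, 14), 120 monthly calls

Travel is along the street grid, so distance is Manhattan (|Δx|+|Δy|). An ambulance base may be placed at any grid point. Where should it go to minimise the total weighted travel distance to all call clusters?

Manhattan distance separates: Σwᵢ(|x−xᵢ|+|y−yᵢ|) = Σwᵢ|x−xᵢ| + Σwᵢ|y−yᵢ|, so x and y are optimised independently as 1-D weighted medians.
Total weight W = 695; half = 347.5.
x-coordinate, sorted with cumulative weight:
  x=0 (Eta, w=20) cum 20
  x=3 (Zeta, w=5) cum 25
  x=4 (Beta, w=60) cum 85
  x=6 (Delta, w=250) cum 335
  x=11 (Epsilon, w=120) cum 455  ← median
  x=12 (Gamma, w=120) cum 575
  x=14 (Alpha, w=120) cum 695
⇒ x* = 11
y-coordinate, sorted with cumulative weight:
  y=3 (Beta, w=60) cum 60
  y=3 (Zeta, w=5) cum 65
  y=4 (Eta, w=20) cum 85
  y=10 (Alpha, w=120) cum 205
  y=11 (Delta, w=250) cum 455  ← median
  y=11 (Gamma, w=120) cum 575
  y=14 (Epsilon, w=120) cum 695
⇒ y* = 11

(11, 11)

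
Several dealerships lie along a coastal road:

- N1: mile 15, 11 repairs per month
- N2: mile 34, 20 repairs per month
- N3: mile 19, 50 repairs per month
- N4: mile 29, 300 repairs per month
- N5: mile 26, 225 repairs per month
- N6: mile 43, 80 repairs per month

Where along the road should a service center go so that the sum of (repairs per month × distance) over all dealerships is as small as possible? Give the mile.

x = 29

For a sum of weighted absolute distances on a line, the optimum is the weighted median (not the mean). Total weight W = 686; half-weight = 343.
Sort by position and accumulate weight:
  mile 15 (N1, w=11) → cum 11
  mile 19 (N3, w=50) → cum 61
  mile 26 (N5, w=225) → cum 286
  mile 29 (N4, w=300) → cum 586  ≥ 343 → median here
  mile 34 (N2, w=20) → cum 606
  mile 43 (N6, w=80) → cum 686
Optimal location: mile 29.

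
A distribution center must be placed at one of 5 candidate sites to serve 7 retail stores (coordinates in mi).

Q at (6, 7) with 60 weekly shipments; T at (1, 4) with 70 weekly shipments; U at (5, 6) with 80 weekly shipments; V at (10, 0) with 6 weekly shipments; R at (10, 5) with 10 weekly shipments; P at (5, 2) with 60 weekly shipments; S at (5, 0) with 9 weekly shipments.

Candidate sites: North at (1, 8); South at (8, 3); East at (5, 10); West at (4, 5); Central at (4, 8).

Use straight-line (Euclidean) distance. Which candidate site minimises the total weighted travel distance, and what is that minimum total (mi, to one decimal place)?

Total weighted distance at each candidate:
  North (1, 8): total = 1624.0
  South (8, 3): total = 1380.6
  East (5, 10): total = 1722.3
  West (4, 5): total = 846.7
  Central (4, 8): total = 1227.7
Minimum is at West with total 846.7 mi.

West, total 846.7 mi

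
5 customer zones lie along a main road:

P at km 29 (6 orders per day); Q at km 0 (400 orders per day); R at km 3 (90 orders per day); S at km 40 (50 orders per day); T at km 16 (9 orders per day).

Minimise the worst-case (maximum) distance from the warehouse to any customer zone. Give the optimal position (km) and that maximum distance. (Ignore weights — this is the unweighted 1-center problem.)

location 20, max distance 20

The 1-center on a line is the midpoint of the two extreme points: leftmost at 0, rightmost at 40.
Optimal location = (0 + 40)/2 = 20; maximum distance = (40 − 0)/2 = 20.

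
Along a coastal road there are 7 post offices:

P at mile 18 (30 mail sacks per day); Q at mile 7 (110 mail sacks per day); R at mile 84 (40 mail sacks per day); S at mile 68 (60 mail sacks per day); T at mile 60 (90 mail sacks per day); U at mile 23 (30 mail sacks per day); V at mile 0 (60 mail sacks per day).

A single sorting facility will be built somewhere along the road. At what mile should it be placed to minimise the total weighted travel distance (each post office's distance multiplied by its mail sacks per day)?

For a sum of weighted absolute distances on a line, the optimum is the weighted median (not the mean). Total weight W = 420; half-weight = 210.
Sort by position and accumulate weight:
  mile 0 (V, w=60) → cum 60
  mile 7 (Q, w=110) → cum 170
  mile 18 (P, w=30) → cum 200
  mile 23 (U, w=30) → cum 230  ≥ 210 → median here
  mile 60 (T, w=90) → cum 320
  mile 68 (S, w=60) → cum 380
  mile 84 (R, w=40) → cum 420
Optimal location: mile 23.

x = 23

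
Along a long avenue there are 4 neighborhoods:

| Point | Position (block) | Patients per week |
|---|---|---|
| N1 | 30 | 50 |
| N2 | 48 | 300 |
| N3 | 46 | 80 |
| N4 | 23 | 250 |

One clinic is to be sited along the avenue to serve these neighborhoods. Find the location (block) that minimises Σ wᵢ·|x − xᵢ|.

For a sum of weighted absolute distances on a line, the optimum is the weighted median (not the mean). Total weight W = 680; half-weight = 340.
Sort by position and accumulate weight:
  block 23 (N4, w=250) → cum 250
  block 30 (N1, w=50) → cum 300
  block 46 (N3, w=80) → cum 380  ≥ 340 → median here
  block 48 (N2, w=300) → cum 680
Optimal location: block 46.

x = 46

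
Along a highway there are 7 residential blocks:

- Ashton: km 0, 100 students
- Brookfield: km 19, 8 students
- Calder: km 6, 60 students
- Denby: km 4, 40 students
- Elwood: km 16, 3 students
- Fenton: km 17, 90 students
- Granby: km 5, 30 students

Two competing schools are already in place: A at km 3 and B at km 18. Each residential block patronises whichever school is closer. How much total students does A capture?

The indifferent point is the midpoint (3+18)/2 = 10.5; residential blocks left of it (closer to A at 3) go to A, those right go to B.
  Ashton at 0 (w=100) → A
  Denby at 4 (w=40) → A
  Granby at 5 (w=30) → A
  Calder at 6 (w=60) → A
  Elwood at 16 (w=3) → B
  Fenton at 17 (w=90) → B
  Brookfield at 19 (w=8) → B
A captures 230; B captures 101.

230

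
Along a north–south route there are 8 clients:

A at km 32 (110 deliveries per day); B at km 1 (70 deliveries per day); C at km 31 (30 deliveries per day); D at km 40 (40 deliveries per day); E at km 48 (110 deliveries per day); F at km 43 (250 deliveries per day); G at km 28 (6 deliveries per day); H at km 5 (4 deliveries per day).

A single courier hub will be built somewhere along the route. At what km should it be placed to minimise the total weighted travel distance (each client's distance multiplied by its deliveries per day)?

x = 43

For a sum of weighted absolute distances on a line, the optimum is the weighted median (not the mean). Total weight W = 620; half-weight = 310.
Sort by position and accumulate weight:
  km 1 (B, w=70) → cum 70
  km 5 (H, w=4) → cum 74
  km 28 (G, w=6) → cum 80
  km 31 (C, w=30) → cum 110
  km 32 (A, w=110) → cum 220
  km 40 (D, w=40) → cum 260
  km 43 (F, w=250) → cum 510  ≥ 310 → median here
  km 48 (E, w=110) → cum 620
Optimal location: km 43.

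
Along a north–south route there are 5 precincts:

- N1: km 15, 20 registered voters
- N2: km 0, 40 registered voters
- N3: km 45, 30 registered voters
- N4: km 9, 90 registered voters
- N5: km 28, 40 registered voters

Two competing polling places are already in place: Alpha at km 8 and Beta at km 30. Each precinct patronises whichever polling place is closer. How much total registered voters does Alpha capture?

The indifferent point is the midpoint (8+30)/2 = 19; precincts left of it (closer to Alpha at 8) go to Alpha, those right go to Beta.
  N2 at 0 (w=40) → Alpha
  N4 at 9 (w=90) → Alpha
  N1 at 15 (w=20) → Alpha
  N5 at 28 (w=40) → Beta
  N3 at 45 (w=30) → Beta
Alpha captures 150; Beta captures 70.

150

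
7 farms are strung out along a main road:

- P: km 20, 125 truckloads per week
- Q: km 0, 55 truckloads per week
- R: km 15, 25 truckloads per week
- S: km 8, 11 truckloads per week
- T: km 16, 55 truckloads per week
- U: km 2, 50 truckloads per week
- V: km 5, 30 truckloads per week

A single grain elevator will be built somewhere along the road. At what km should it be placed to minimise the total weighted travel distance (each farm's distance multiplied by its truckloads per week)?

For a sum of weighted absolute distances on a line, the optimum is the weighted median (not the mean). Total weight W = 351; half-weight = 175.5.
Sort by position and accumulate weight:
  km 0 (Q, w=55) → cum 55
  km 2 (U, w=50) → cum 105
  km 5 (V, w=30) → cum 135
  km 8 (S, w=11) → cum 146
  km 15 (R, w=25) → cum 171
  km 16 (T, w=55) → cum 226  ≥ 175.5 → median here
  km 20 (P, w=125) → cum 351
Optimal location: km 16.

x = 16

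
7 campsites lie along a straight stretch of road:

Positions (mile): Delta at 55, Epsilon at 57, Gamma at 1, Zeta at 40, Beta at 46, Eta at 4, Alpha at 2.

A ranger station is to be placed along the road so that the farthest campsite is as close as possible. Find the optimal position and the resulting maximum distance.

The 1-center on a line is the midpoint of the two extreme points: leftmost at 1, rightmost at 57.
Optimal location = (1 + 57)/2 = 29; maximum distance = (57 − 1)/2 = 28.

location 29, max distance 28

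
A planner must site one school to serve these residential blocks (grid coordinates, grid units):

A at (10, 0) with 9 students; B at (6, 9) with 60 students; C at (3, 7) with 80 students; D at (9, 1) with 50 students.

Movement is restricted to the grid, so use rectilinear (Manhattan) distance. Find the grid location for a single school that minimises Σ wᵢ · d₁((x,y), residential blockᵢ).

Manhattan distance separates: Σwᵢ(|x−xᵢ|+|y−yᵢ|) = Σwᵢ|x−xᵢ| + Σwᵢ|y−yᵢ|, so x and y are optimised independently as 1-D weighted medians.
Total weight W = 199; half = 99.5.
x-coordinate, sorted with cumulative weight:
  x=3 (C, w=80) cum 80
  x=6 (B, w=60) cum 140  ← median
  x=9 (D, w=50) cum 190
  x=10 (A, w=9) cum 199
⇒ x* = 6
y-coordinate, sorted with cumulative weight:
  y=0 (A, w=9) cum 9
  y=1 (D, w=50) cum 59
  y=7 (C, w=80) cum 139  ← median
  y=9 (B, w=60) cum 199
⇒ y* = 7

(6, 7)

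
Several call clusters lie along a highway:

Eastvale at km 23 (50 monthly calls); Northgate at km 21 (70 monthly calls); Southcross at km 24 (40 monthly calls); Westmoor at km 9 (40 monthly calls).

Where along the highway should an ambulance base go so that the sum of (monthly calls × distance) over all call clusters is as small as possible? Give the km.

For a sum of weighted absolute distances on a line, the optimum is the weighted median (not the mean). Total weight W = 200; half-weight = 100.
Sort by position and accumulate weight:
  km 9 (Westmoor, w=40) → cum 40
  km 21 (Northgate, w=70) → cum 110  ≥ 100 → median here
  km 23 (Eastvale, w=50) → cum 160
  km 24 (Southcross, w=40) → cum 200
Optimal location: km 21.

x = 21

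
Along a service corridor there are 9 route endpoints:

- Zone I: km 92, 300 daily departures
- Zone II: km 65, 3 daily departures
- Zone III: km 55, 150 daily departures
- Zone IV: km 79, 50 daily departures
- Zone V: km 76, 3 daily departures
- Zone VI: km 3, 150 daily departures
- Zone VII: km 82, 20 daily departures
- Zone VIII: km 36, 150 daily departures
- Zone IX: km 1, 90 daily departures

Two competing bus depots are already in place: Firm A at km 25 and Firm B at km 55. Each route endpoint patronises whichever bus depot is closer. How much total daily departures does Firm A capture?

The indifferent point is the midpoint (25+55)/2 = 40; route endpoints left of it (closer to Firm A at 25) go to Firm A, those right go to Firm B.
  Zone IX at 1 (w=90) → Firm A
  Zone VI at 3 (w=150) → Firm A
  Zone VIII at 36 (w=150) → Firm A
  Zone III at 55 (w=150) → Firm B
  Zone II at 65 (w=3) → Firm B
  Zone V at 76 (w=3) → Firm B
  Zone IV at 79 (w=50) → Firm B
  Zone VII at 82 (w=20) → Firm B
  Zone I at 92 (w=300) → Firm B
Firm A captures 390; Firm B captures 526.

390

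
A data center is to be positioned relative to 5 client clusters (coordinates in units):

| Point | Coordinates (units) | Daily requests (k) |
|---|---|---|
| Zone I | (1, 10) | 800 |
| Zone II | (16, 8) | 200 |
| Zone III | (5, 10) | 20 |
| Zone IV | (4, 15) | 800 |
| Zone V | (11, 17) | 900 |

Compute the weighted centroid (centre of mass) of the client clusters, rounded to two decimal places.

The minimiser of Σwᵢ‖p−pᵢ‖² is the weighted centroid p* = (Σwᵢpᵢ)/(Σwᵢ).
Σwᵢ = 2720.
Σwᵢxᵢ = 800·1 + 200·16 + 20·5 + 800·4 + 900·11 = 17200.
Σwᵢyᵢ = 800·10 + 200·8 + 20·10 + 800·15 + 900·17 = 37100.
x* = 17200/2720 = 6.32, y* = 37100/2720 = 13.64.

(6.32, 13.64)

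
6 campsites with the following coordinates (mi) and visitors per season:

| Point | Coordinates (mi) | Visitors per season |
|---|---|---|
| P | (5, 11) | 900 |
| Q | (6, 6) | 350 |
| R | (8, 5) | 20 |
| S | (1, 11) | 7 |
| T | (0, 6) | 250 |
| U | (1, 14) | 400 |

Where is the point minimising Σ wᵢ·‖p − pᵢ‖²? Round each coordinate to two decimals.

(3.72, 10.00)

The minimiser of Σwᵢ‖p−pᵢ‖² is the weighted centroid p* = (Σwᵢpᵢ)/(Σwᵢ).
Σwᵢ = 1927.
Σwᵢxᵢ = 900·5 + 350·6 + 20·8 + 7·1 + 250·0 + 400·1 = 7167.
Σwᵢyᵢ = 900·11 + 350·6 + 20·5 + 7·11 + 250·6 + 400·14 = 19277.
x* = 7167/1927 = 3.72, y* = 19277/1927 = 10.00.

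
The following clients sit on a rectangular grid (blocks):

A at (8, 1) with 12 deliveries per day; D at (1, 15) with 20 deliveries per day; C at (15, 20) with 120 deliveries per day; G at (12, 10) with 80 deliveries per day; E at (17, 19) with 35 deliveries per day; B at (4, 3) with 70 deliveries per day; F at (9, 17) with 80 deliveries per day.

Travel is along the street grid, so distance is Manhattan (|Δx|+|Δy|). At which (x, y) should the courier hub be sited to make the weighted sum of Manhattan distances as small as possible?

(12, 17)

Manhattan distance separates: Σwᵢ(|x−xᵢ|+|y−yᵢ|) = Σwᵢ|x−xᵢ| + Σwᵢ|y−yᵢ|, so x and y are optimised independently as 1-D weighted medians.
Total weight W = 417; half = 208.5.
x-coordinate, sorted with cumulative weight:
  x=1 (D, w=20) cum 20
  x=4 (B, w=70) cum 90
  x=8 (A, w=12) cum 102
  x=9 (F, w=80) cum 182
  x=12 (G, w=80) cum 262  ← median
  x=15 (C, w=120) cum 382
  x=17 (E, w=35) cum 417
⇒ x* = 12
y-coordinate, sorted with cumulative weight:
  y=1 (A, w=12) cum 12
  y=3 (B, w=70) cum 82
  y=10 (G, w=80) cum 162
  y=15 (D, w=20) cum 182
  y=17 (F, w=80) cum 262  ← median
  y=19 (E, w=35) cum 297
  y=20 (C, w=120) cum 417
⇒ y* = 17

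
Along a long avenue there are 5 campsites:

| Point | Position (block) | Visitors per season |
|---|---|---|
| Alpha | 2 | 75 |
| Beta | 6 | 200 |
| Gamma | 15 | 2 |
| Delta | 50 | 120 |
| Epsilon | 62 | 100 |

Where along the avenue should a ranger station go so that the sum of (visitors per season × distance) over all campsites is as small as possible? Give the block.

For a sum of weighted absolute distances on a line, the optimum is the weighted median (not the mean). Total weight W = 497; half-weight = 248.5.
Sort by position and accumulate weight:
  block 2 (Alpha, w=75) → cum 75
  block 6 (Beta, w=200) → cum 275  ≥ 248.5 → median here
  block 15 (Gamma, w=2) → cum 277
  block 50 (Delta, w=120) → cum 397
  block 62 (Epsilon, w=100) → cum 497
Optimal location: block 6.

x = 6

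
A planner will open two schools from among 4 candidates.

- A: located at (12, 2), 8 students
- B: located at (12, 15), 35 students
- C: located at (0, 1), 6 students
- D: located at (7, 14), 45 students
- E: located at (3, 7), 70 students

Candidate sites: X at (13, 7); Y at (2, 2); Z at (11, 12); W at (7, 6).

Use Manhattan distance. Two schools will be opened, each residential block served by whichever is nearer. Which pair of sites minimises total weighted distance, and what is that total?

Evaluate every pair (each demand assigned to the nearer of the two):
  {Z, W}: total = 904
  {Y, Z}: total = 928
  {X, W}: total = 1145
  {X, Z}: total = 1272
  {Y, W}: total = 1290
  {X, Y}: total = 1386
Best pair: {Z, W} with total 904.

{Z, W}, total 904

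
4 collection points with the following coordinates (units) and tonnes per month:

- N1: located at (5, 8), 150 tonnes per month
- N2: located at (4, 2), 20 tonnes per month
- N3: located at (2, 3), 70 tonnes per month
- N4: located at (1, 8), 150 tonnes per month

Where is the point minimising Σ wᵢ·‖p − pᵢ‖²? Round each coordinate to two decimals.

The minimiser of Σwᵢ‖p−pᵢ‖² is the weighted centroid p* = (Σwᵢpᵢ)/(Σwᵢ).
Σwᵢ = 390.
Σwᵢxᵢ = 150·5 + 20·4 + 70·2 + 150·1 = 1120.
Σwᵢyᵢ = 150·8 + 20·2 + 70·3 + 150·8 = 2650.
x* = 1120/390 = 2.87, y* = 2650/390 = 6.79.

(2.87, 6.79)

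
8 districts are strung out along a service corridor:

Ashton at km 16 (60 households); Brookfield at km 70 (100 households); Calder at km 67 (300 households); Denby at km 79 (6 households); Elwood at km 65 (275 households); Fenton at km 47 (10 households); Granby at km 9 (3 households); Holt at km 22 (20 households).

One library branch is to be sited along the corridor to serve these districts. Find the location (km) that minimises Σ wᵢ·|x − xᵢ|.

For a sum of weighted absolute distances on a line, the optimum is the weighted median (not the mean). Total weight W = 774; half-weight = 387.
Sort by position and accumulate weight:
  km 9 (Granby, w=3) → cum 3
  km 16 (Ashton, w=60) → cum 63
  km 22 (Holt, w=20) → cum 83
  km 47 (Fenton, w=10) → cum 93
  km 65 (Elwood, w=275) → cum 368
  km 67 (Calder, w=300) → cum 668  ≥ 387 → median here
  km 70 (Brookfield, w=100) → cum 768
  km 79 (Denby, w=6) → cum 774
Optimal location: km 67.

x = 67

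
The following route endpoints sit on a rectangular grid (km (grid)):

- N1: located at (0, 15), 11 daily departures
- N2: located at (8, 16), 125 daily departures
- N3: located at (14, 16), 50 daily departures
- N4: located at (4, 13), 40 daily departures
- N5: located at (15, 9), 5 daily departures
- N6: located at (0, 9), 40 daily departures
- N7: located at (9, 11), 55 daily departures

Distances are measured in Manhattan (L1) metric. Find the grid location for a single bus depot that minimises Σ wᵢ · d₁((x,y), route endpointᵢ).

Manhattan distance separates: Σwᵢ(|x−xᵢ|+|y−yᵢ|) = Σwᵢ|x−xᵢ| + Σwᵢ|y−yᵢ|, so x and y are optimised independently as 1-D weighted medians.
Total weight W = 326; half = 163.
x-coordinate, sorted with cumulative weight:
  x=0 (N1, w=11) cum 11
  x=0 (N6, w=40) cum 51
  x=4 (N4, w=40) cum 91
  x=8 (N2, w=125) cum 216  ← median
  x=9 (N7, w=55) cum 271
  x=14 (N3, w=50) cum 321
  x=15 (N5, w=5) cum 326
⇒ x* = 8
y-coordinate, sorted with cumulative weight:
  y=9 (N5, w=5) cum 5
  y=9 (N6, w=40) cum 45
  y=11 (N7, w=55) cum 100
  y=13 (N4, w=40) cum 140
  y=15 (N1, w=11) cum 151
  y=16 (N2, w=125) cum 276  ← median
  y=16 (N3, w=50) cum 326
⇒ y* = 16

(8, 16)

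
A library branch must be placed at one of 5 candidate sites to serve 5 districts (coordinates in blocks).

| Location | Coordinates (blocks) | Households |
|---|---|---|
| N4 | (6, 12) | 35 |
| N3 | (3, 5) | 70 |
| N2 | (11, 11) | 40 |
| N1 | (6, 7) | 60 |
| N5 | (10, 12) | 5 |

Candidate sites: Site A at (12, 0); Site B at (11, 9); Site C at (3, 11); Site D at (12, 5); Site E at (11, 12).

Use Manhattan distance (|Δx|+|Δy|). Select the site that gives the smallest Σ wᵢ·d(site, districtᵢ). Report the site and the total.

Total weighted distance at each candidate:
  Site A (12, 0): total = 2940
  Site B (11, 9): total = 1640
  Site C (3, 11): total = 1340
  Site D (12, 5): total = 1890
  Site E (11, 12): total = 1870
Minimum is at Site C with total 1340 blocks.

Site C, total 1340 blocks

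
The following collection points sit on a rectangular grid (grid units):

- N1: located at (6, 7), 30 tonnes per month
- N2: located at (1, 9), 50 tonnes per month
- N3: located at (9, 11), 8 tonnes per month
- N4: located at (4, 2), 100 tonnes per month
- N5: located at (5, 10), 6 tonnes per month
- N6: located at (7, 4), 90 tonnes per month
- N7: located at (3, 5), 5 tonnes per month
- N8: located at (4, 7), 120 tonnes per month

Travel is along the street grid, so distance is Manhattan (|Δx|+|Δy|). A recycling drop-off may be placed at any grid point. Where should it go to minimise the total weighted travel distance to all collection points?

Manhattan distance separates: Σwᵢ(|x−xᵢ|+|y−yᵢ|) = Σwᵢ|x−xᵢ| + Σwᵢ|y−yᵢ|, so x and y are optimised independently as 1-D weighted medians.
Total weight W = 409; half = 204.5.
x-coordinate, sorted with cumulative weight:
  x=1 (N2, w=50) cum 50
  x=3 (N7, w=5) cum 55
  x=4 (N4, w=100) cum 155
  x=4 (N8, w=120) cum 275  ← median
  x=5 (N5, w=6) cum 281
  x=6 (N1, w=30) cum 311
  x=7 (N6, w=90) cum 401
  x=9 (N3, w=8) cum 409
⇒ x* = 4
y-coordinate, sorted with cumulative weight:
  y=2 (N4, w=100) cum 100
  y=4 (N6, w=90) cum 190
  y=5 (N7, w=5) cum 195
  y=7 (N1, w=30) cum 225  ← median
  y=7 (N8, w=120) cum 345
  y=9 (N2, w=50) cum 395
  y=10 (N5, w=6) cum 401
  y=11 (N3, w=8) cum 409
⇒ y* = 7

(4, 7)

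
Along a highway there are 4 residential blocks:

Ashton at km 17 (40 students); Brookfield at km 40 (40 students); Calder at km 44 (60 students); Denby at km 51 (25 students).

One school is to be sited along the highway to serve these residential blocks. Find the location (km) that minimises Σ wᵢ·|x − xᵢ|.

x = 44

For a sum of weighted absolute distances on a line, the optimum is the weighted median (not the mean). Total weight W = 165; half-weight = 82.5.
Sort by position and accumulate weight:
  km 17 (Ashton, w=40) → cum 40
  km 40 (Brookfield, w=40) → cum 80
  km 44 (Calder, w=60) → cum 140  ≥ 82.5 → median here
  km 51 (Denby, w=25) → cum 165
Optimal location: km 44.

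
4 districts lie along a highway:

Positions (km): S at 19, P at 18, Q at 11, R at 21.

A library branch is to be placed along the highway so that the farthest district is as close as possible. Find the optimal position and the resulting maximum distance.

location 16, max distance 5

The 1-center on a line is the midpoint of the two extreme points: leftmost at 11, rightmost at 21.
Optimal location = (11 + 21)/2 = 16; maximum distance = (21 − 11)/2 = 5.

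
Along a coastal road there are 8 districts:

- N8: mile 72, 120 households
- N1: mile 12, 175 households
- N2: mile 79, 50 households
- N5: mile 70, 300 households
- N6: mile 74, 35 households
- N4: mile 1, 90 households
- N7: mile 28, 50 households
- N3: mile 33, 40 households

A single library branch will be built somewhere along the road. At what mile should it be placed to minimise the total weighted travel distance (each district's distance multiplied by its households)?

x = 70

For a sum of weighted absolute distances on a line, the optimum is the weighted median (not the mean). Total weight W = 860; half-weight = 430.
Sort by position and accumulate weight:
  mile 1 (N4, w=90) → cum 90
  mile 12 (N1, w=175) → cum 265
  mile 28 (N7, w=50) → cum 315
  mile 33 (N3, w=40) → cum 355
  mile 70 (N5, w=300) → cum 655  ≥ 430 → median here
  mile 72 (N8, w=120) → cum 775
  mile 74 (N6, w=35) → cum 810
  mile 79 (N2, w=50) → cum 860
Optimal location: mile 70.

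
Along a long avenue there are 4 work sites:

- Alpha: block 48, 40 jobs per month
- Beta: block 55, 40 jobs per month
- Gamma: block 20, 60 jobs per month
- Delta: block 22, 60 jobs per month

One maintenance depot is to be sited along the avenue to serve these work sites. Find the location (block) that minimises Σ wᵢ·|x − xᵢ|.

For a sum of weighted absolute distances on a line, the optimum is the weighted median (not the mean). Total weight W = 200; half-weight = 100.
Sort by position and accumulate weight:
  block 20 (Gamma, w=60) → cum 60
  block 22 (Delta, w=60) → cum 120  ≥ 100 → median here
  block 48 (Alpha, w=40) → cum 160
  block 55 (Beta, w=40) → cum 200
Optimal location: block 22.

x = 22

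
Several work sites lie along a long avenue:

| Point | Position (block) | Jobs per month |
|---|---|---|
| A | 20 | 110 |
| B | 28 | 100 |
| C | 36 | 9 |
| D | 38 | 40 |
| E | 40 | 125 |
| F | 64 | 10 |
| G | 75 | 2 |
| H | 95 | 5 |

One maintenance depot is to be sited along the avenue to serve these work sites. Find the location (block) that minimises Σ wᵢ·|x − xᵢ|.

x = 28

For a sum of weighted absolute distances on a line, the optimum is the weighted median (not the mean). Total weight W = 401; half-weight = 200.5.
Sort by position and accumulate weight:
  block 20 (A, w=110) → cum 110
  block 28 (B, w=100) → cum 210  ≥ 200.5 → median here
  block 36 (C, w=9) → cum 219
  block 38 (D, w=40) → cum 259
  block 40 (E, w=125) → cum 384
  block 64 (F, w=10) → cum 394
  block 75 (G, w=2) → cum 396
  block 95 (H, w=5) → cum 401
Optimal location: block 28.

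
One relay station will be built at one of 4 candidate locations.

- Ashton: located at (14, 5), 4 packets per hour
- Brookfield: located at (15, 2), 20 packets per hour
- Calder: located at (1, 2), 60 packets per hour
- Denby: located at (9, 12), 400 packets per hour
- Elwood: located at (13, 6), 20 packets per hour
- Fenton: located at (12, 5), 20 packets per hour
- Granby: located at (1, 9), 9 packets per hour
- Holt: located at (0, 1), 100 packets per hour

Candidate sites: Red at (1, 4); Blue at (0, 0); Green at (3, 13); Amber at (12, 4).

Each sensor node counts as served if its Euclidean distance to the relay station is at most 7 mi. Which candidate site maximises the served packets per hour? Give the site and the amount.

Green, covering 409

Coverage radius r = 7 mi; a point is covered iff (Δx)²+(Δy)² ≤ 7² = 49.
  Red (1, 4): covers {Calder, Granby, Holt} → 169
  Blue (0, 0): covers {Calder, Holt} → 160
  Green (3, 13): covers {Denby, Granby} → 409
  Amber (12, 4): covers {Ashton, Brookfield, Elwood, Fenton} → 64
Maximum coverage at Green: 409 packets per hour.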